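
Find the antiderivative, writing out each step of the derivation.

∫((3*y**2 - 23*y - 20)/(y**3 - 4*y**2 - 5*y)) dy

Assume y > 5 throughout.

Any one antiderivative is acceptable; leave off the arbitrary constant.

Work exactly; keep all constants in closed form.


Step 1. Decompose ∫((3*y**2 - 23*y - 20)/(y**3 - 4*y**2 - 5*y)) dy by partial fractions, (3*y**2 - 23*y - 20)/(y**3 - 4*y**2 - 5*y) = 1/(y + 1) - 2/(y - 5) + 4/y: now ∫(4/y) dy + ∫(-2/(y - 5)) dy + ∫(1/(y + 1)) dy.
Step 2. Evaluate the standard form [assuming y > 5]: now -2*log(y - 5) + ∫(4/y) dy + ∫(1/(y + 1)) dy.
Step 3. Evaluate the standard form [assuming y > 0]: now 4*log(y) - 2*log(y - 5) + ∫(1/(y + 1)) dy.
Step 4. Evaluate the standard form [assuming y > -1]: now 4*log(y) - 2*log(y - 5) + log(y + 1).
Answer: 4*log(y) - 2*log(y - 5) + log(y + 1).


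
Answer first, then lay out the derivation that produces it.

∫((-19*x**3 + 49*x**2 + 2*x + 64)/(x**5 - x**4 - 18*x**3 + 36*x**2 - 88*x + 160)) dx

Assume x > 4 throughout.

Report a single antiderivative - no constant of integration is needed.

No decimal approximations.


The answer is -log(x - 4) - log(x - 2) + 2*log(x + 5) - 3*atan(x/2)/2.
Step 1. Decompose ∫((-19*x**3 + 49*x**2 + 2*x + 64)/(x**5 - x**4 - 18*x**3 + 36*x**2 - 88*x + 160)) dx by partial fractions, (-19*x**3 + 49*x**2 + 2*x + 64)/(x**5 - x**4 - 18*x**3 + 36*x**2 - 88*x + 160) = -3/(x**2 + 4) + 2/(x + 5) - 1/(x - 2) - 1/(x - 4): now ∫(-1/(x - 4)) dx + ∫(-1/(x - 2)) dx + ∫(2/(x + 5)) dx + ∫(-3/(x**2 + 4)) dx.
Step 2. Evaluate the standard form [assuming x > -5]: now 2*log(x + 5) + ∫(-1/(x - 4)) dx + ∫(-1/(x - 2)) dx + ∫(-3/(x**2 + 4)) dx.
Step 3. Evaluate the standard form [assuming x > 2]: now -log(x - 2) + 2*log(x + 5) + ∫(-1/(x - 4)) dx + ∫(-3/(x**2 + 4)) dx.
Step 4. Evaluate the standard form [assuming x > 4]: now -log(x - 4) - log(x - 2) + 2*log(x + 5) + ∫(-3/(x**2 + 4)) dx.
Step 5. Evaluate the standard form: now -log(x - 4) - log(x - 2) + 2*log(x + 5) - 3*atan(x/2)/2.
Answer: -log(x - 4) - log(x - 2) + 2*log(x + 5) - 3*atan(x/2)/2.


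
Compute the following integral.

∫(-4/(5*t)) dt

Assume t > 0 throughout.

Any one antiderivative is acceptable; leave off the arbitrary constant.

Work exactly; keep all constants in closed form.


Answer: -4*log(t)/5.


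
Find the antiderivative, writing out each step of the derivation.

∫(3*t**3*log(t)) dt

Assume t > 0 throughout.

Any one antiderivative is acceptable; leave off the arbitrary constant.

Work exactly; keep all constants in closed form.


Step 1. Integrate ∫(3*t**3*log(t)) dt by parts with u = log(t), dv = (3*t**3) dt, so v = 3*t**4/4 [assuming t > 0]: now 3*t**4*log(t)/4 + ∫(-3*t**3/4) dt.
Step 2. Evaluate the standard form: now 3*t**4*log(t)/4 - 3*t**4/16.
Answer: 3*t**4*log(t)/4 - 3*t**4/16.


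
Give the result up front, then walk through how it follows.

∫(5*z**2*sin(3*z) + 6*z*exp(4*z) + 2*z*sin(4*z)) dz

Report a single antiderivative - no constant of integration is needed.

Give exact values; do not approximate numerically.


The answer is -5*z**2*cos(3*z)/3 + 3*z*exp(4*z)/2 + 10*z*sin(3*z)/9 - z*cos(4*z)/2 - 3*exp(4*z)/8 + sin(4*z)/8 + 10*cos(3*z)/27.
Step 1. Rewrite: now ∫(6*z*exp(4*z)) dz + ∫(2*z*sin(4*z)) dz + ∫(5*z**2*sin(3*z)) dz.
Step 2. Integrate ∫(5*z**2*sin(3*z)) dz by parts with u = z**2, dv = (5*sin(3*z)) dz, so v = -5*cos(3*z)/3: now -5*z**2*cos(3*z)/3 + ∫(6*z*exp(4*z)) dz + ∫(2*z*sin(4*z)) dz + ∫(10*z*cos(3*z)/3) dz.
Step 3. Integrate ∫(10*z*cos(3*z)/3) dz by parts with u = z, dv = (10*cos(3*z)/3) dz, so v = 10*sin(3*z)/9: now -5*z**2*cos(3*z)/3 + 10*z*sin(3*z)/9 + ∫(6*z*exp(4*z)) dz + ∫(2*z*sin(4*z)) dz + ∫(-10*sin(3*z)/9) dz.
Step 4. Evaluate the standard form: now -5*z**2*cos(3*z)/3 + 10*z*sin(3*z)/9 + 10*cos(3*z)/27 + ∫(6*z*exp(4*z)) dz + ∫(2*z*sin(4*z)) dz.
Step 5. Integrate ∫(2*z*sin(4*z)) dz by parts with u = z, dv = (2*sin(4*z)) dz, so v = -cos(4*z)/2: now -5*z**2*cos(3*z)/3 + 10*z*sin(3*z)/9 - z*cos(4*z)/2 + 10*cos(3*z)/27 + ∫(6*z*exp(4*z)) dz + ∫(cos(4*z)/2) dz.
Step 6. Evaluate the standard form: now -5*z**2*cos(3*z)/3 + 10*z*sin(3*z)/9 - z*cos(4*z)/2 + sin(4*z)/8 + 10*cos(3*z)/27 + ∫(6*z*exp(4*z)) dz.
Step 7. Integrate ∫(6*z*exp(4*z)) dz by parts with u = z, dv = (6*exp(4*z)) dz, so v = 3*exp(4*z)/2: now -5*z**2*cos(3*z)/3 + 3*z*exp(4*z)/2 + 10*z*sin(3*z)/9 - z*cos(4*z)/2 + sin(4*z)/8 + 10*cos(3*z)/27 + ∫(-3*exp(4*z)/2) dz.
Step 8. Evaluate the standard form: now -5*z**2*cos(3*z)/3 + 3*z*exp(4*z)/2 + 10*z*sin(3*z)/9 - z*cos(4*z)/2 - 3*exp(4*z)/8 + sin(4*z)/8 + 10*cos(3*z)/27.
Answer: -5*z**2*cos(3*z)/3 + 3*z*exp(4*z)/2 + 10*z*sin(3*z)/9 - z*cos(4*z)/2 - 3*exp(4*z)/8 + sin(4*z)/8 + 10*cos(3*z)/27.


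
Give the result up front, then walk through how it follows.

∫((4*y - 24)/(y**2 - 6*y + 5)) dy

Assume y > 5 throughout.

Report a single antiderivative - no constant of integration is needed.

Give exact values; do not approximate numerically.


The answer is -log(y - 5) + 5*log(y - 1).
Step 1. Decompose ∫((4*y - 24)/(y**2 - 6*y + 5)) dy by partial fractions, (4*y - 24)/(y**2 - 6*y + 5) = 5/(y - 1) - 1/(y - 5): now ∫(-1/(y - 5)) dy + ∫(5/(y - 1)) dy.
Step 2. Evaluate the standard form [assuming y > 1]: now 5*log(y - 1) + ∫(-1/(y - 5)) dy.
Step 3. Evaluate the standard form [assuming y > 5]: now -log(y - 5) + 5*log(y - 1).
Answer: -log(y - 5) + 5*log(y - 1).


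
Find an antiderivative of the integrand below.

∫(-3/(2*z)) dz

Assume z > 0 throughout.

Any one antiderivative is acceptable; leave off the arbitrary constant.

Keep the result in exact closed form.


Answer: -3*log(z)/2.


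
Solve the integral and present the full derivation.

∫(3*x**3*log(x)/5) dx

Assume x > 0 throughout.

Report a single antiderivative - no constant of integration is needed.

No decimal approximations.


Step 1. Integrate ∫(3*x**3*log(x)/5) dx by parts with u = log(x), dv = (3*x**3/5) dx, so v = 3*x**4/20 [assuming x > 0]: now 3*x**4*log(x)/20 + ∫(-3*x**3/20) dx.
Step 2. Evaluate the standard form: now 3*x**4*log(x)/20 - 3*x**4/80.
Answer: 3*x**4*log(x)/20 - 3*x**4/80.


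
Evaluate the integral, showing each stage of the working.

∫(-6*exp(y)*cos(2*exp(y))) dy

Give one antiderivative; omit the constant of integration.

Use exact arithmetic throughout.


Step 1. Substitute u = exp(y), turning ∫(-6*exp(y)*cos(2*exp(y))) dy into ∫(-6*cos(2*u)) du: now ∫(-6*cos(2*u)) du.
Step 2. Evaluate the standard form: now -3*sin(2*u).
Step 3. Substitute back u = exp(y): now -3*sin(2*exp(y)).
Answer: -3*sin(2*exp(y)).


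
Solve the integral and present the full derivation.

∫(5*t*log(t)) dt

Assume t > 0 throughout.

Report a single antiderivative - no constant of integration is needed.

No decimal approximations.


Step 1. Integrate ∫(5*t*log(t)) dt by parts with u = log(t), dv = (5*t) dt, so v = 5*t**2/2 [assuming t > 0]: now 5*t**2*log(t)/2 + ∫(-5*t/2) dt.
Step 2. Evaluate the standard form: now 5*t**2*log(t)/2 - 5*t**2/4.
Answer: 5*t**2*log(t)/2 - 5*t**2/4.


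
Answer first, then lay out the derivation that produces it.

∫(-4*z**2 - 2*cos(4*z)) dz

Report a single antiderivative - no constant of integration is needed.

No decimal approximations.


The answer is -4*z**3/3 - sin(4*z)/2.
Step 1. Rewrite: now ∫(-4*z**2) dz + ∫(-2*cos(4*z)) dz.
Step 2. Evaluate the standard form: now -4*z**3/3 + ∫(-2*cos(4*z)) dz.
Step 3. Evaluate the standard form: now -4*z**3/3 - sin(4*z)/2.
Answer: -4*z**3/3 - sin(4*z)/2.


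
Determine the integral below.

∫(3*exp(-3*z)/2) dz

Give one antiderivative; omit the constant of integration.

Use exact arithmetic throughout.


Answer: -exp(-3*z)/2.


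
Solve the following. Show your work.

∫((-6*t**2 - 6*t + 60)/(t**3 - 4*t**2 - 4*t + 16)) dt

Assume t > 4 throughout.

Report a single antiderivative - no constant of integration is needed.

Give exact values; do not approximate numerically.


Step 1. Decompose ∫((-6*t**2 - 6*t + 60)/(t**3 - 4*t**2 - 4*t + 16)) dt by partial fractions, (-6*t**2 - 6*t + 60)/(t**3 - 4*t**2 - 4*t + 16) = 2/(t + 2) - 3/(t - 2) - 5/(t - 4): now ∫(-5/(t - 4)) dt + ∫(-3/(t - 2)) dt + ∫(2/(t + 2)) dt.
Step 2. Evaluate the standard form [assuming t > -2]: now 2*log(t + 2) + ∫(-5/(t - 4)) dt + ∫(-3/(t - 2)) dt.
Step 3. Evaluate the standard form [assuming t > 4]: now -5*log(t - 4) + 2*log(t + 2) + ∫(-3/(t - 2)) dt.
Step 4. Evaluate the standard form [assuming t > 2]: now -5*log(t - 4) - 3*log(t - 2) + 2*log(t + 2).
Answer: -5*log(t - 4) - 3*log(t - 2) + 2*log(t + 2).


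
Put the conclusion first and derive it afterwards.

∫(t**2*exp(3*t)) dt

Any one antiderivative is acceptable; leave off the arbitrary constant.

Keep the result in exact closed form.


The answer is t**2*exp(3*t)/3 - 2*t*exp(3*t)/9 + 2*exp(3*t)/27.
Step 1. Integrate ∫(t**2*exp(3*t)) dt by parts with u = t**2, dv = (exp(3*t)) dt, so v = exp(3*t)/3: now t**2*exp(3*t)/3 + ∫(-2*t*exp(3*t)/3) dt.
Step 2. Integrate ∫(-2*t*exp(3*t)/3) dt by parts with u = t, dv = (-2*exp(3*t)/3) dt, so v = -2*exp(3*t)/9: now t**2*exp(3*t)/3 - 2*t*exp(3*t)/9 + ∫(2*exp(3*t)/9) dt.
Step 3. Evaluate the standard form: now t**2*exp(3*t)/3 - 2*t*exp(3*t)/9 + 2*exp(3*t)/27.
Answer: t**2*exp(3*t)/3 - 2*t*exp(3*t)/9 + 2*exp(3*t)/27.


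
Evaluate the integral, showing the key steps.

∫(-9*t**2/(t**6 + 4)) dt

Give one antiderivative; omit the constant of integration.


Step 1. Substitute u = t**3, turning ∫(-9*t**2/(t**6 + 4)) dt into ∫(-3/(u**2 + 4)) du: now ∫(-3/(u**2 + 4)) du.
Step 2. Evaluate the standard form: now -3*atan(u/2)/2.
Step 3. Substitute back u = t**3: now -3*atan(t**3/2)/2.
Answer: -3*atan(t**3/2)/2.


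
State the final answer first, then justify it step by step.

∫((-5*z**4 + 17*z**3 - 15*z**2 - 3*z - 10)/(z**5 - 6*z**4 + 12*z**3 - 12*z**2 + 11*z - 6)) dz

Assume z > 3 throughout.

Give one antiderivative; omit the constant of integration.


The answer is -5*log(z - 3) + 4*log(z - 2) - 4*log(z - 1) - 2*atan(z).
Step 1. Decompose ∫((-5*z**4 + 17*z**3 - 15*z**2 - 3*z - 10)/(z**5 - 6*z**4 + 12*z**3 - 12*z**2 + 11*z - 6)) dz by partial fractions, (-5*z**4 + 17*z**3 - 15*z**2 - 3*z - 10)/(z**5 - 6*z**4 + 12*z**3 - 12*z**2 + 11*z - 6) = -2/(z**2 + 1) - 4/(z - 1) + 4/(z - 2) - 5/(z - 3): now ∫(-5/(z - 3)) dz + ∫(4/(z - 2)) dz + ∫(-4/(z - 1)) dz + ∫(-2/(z**2 + 1)) dz.
Step 2. Evaluate the standard form [assuming z > 3]: now -5*log(z - 3) + ∫(4/(z - 2)) dz + ∫(-4/(z - 1)) dz + ∫(-2/(z**2 + 1)) dz.
Step 3. Evaluate the standard form [assuming z > 1]: now -5*log(z - 3) - 4*log(z - 1) + ∫(4/(z - 2)) dz + ∫(-2/(z**2 + 1)) dz.
Step 4. Evaluate the standard form [assuming z > 2]: now -5*log(z - 3) + 4*log(z - 2) - 4*log(z - 1) + ∫(-2/(z**2 + 1)) dz.
Step 5. Evaluate the standard form: now -5*log(z - 3) + 4*log(z - 2) - 4*log(z - 1) - 2*atan(z).
Answer: -5*log(z - 3) + 4*log(z - 2) - 4*log(z - 1) - 2*atan(z).


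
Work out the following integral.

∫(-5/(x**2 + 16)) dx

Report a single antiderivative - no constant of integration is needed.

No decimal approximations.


Answer: -5*atan(x/4)/4.


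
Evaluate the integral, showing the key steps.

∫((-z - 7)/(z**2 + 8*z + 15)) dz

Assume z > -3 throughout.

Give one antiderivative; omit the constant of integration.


Step 1. Decompose ∫((-z - 7)/(z**2 + 8*z + 15)) dz by partial fractions, (-z - 7)/(z**2 + 8*z + 15) = 1/(z + 5) - 2/(z + 3): now ∫(-2/(z + 3)) dz + ∫(1/(z + 5)) dz.
Step 2. Evaluate the standard form [assuming z > -3]: now -2*log(z + 3) + ∫(1/(z + 5)) dz.
Step 3. Evaluate the standard form [assuming z > -5]: now -2*log(z + 3) + log(z + 5).
Answer: -2*log(z + 3) + log(z + 5).


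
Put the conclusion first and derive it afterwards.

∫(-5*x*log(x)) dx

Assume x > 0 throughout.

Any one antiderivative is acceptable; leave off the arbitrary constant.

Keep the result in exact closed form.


The answer is -5*x**2*log(x)/2 + 5*x**2/4.
Step 1. Integrate ∫(-5*x*log(x)) dx by parts with u = log(x), dv = (-5*x) dx, so v = -5*x**2/2 [assuming x > 0]: now -5*x**2*log(x)/2 + ∫(5*x/2) dx.
Step 2. Evaluate the standard form: now -5*x**2*log(x)/2 + 5*x**2/4.
Answer: -5*x**2*log(x)/2 + 5*x**2/4.


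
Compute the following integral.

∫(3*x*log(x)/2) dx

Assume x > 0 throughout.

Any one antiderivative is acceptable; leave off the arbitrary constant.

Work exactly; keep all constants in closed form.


Answer: 3*x**2*log(x)/4 - 3*x**2/8.


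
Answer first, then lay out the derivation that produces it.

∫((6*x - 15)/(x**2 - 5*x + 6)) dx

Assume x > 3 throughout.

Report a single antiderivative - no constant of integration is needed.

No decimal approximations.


The answer is 3*log(x - 3) + 3*log(x - 2).
Step 1. Decompose ∫((6*x - 15)/(x**2 - 5*x + 6)) dx by partial fractions, (6*x - 15)/(x**2 - 5*x + 6) = 3/(x - 2) + 3/(x - 3): now ∫(3/(x - 3)) dx + ∫(3/(x - 2)) dx.
Step 2. Evaluate the standard form [assuming x > 3]: now 3*log(x - 3) + ∫(3/(x - 2)) dx.
Step 3. Evaluate the standard form [assuming x > 2]: now 3*log(x - 3) + 3*log(x - 2).
Answer: 3*log(x - 3) + 3*log(x - 2).


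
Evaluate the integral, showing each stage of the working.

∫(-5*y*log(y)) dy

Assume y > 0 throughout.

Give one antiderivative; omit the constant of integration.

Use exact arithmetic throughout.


Step 1. Integrate ∫(-5*y*log(y)) dy by parts with u = log(y), dv = (-5*y) dy, so v = -5*y**2/2 [assuming y > 0]: now -5*y**2*log(y)/2 + ∫(5*y/2) dy.
Step 2. Evaluate the standard form: now -5*y**2*log(y)/2 + 5*y**2/4.
Answer: -5*y**2*log(y)/2 + 5*y**2/4.


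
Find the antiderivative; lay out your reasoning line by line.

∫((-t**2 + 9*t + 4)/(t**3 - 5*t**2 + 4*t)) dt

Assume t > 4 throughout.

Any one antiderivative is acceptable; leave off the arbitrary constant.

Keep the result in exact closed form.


Step 1. Decompose ∫((-t**2 + 9*t + 4)/(t**3 - 5*t**2 + 4*t)) dt by partial fractions, (-t**2 + 9*t + 4)/(t**3 - 5*t**2 + 4*t) = -4/(t - 1) + 2/(t - 4) + 1/t: now ∫(1/t) dt + ∫(2/(t - 4)) dt + ∫(-4/(t - 1)) dt.
Step 2. Evaluate the standard form [assuming t > 1]: now -4*log(t - 1) + ∫(1/t) dt + ∫(2/(t - 4)) dt.
Step 3. Evaluate the standard form [assuming t > 0]: now log(t) - 4*log(t - 1) + ∫(2/(t - 4)) dt.
Step 4. Evaluate the standard form [assuming t > 4]: now log(t) + 2*log(t - 4) - 4*log(t - 1).
Answer: log(t) + 2*log(t - 4) - 4*log(t - 1).


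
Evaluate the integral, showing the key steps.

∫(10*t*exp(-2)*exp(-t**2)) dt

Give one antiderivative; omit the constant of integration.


Step 1. Substitute u = t**2 + 2, turning ∫(10*t*exp(-2)*exp(-t**2)) dt into ∫(5*exp(-u)) du: now ∫(5*exp(-u)) du.
Step 2. Evaluate the standard form: now -5*exp(-u).
Step 3. Substitute back u = t**2 + 2: now -5*exp(-t**2 - 2).
Answer: -5*exp(-t**2 - 2).


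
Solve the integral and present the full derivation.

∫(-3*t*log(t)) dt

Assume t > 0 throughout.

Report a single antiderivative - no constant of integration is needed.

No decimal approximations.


Step 1. Integrate ∫(-3*t*log(t)) dt by parts with u = log(t), dv = (-3*t) dt, so v = -3*t**2/2 [assuming t > 0]: now -3*t**2*log(t)/2 + ∫(3*t/2) dt.
Step 2. Evaluate the standard form: now -3*t**2*log(t)/2 + 3*t**2/4.
Answer: -3*t**2*log(t)/2 + 3*t**2/4.


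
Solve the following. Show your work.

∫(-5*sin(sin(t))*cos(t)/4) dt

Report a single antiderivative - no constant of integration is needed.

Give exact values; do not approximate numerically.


Step 1. Substitute u = sin(t), turning ∫(-5*sin(sin(t))*cos(t)/4) dt into ∫(-5*sin(u)/4) du: now ∫(-5*sin(u)/4) du.
Step 2. Evaluate the standard form: now 5*cos(u)/4.
Step 3. Substitute back u = sin(t): now 5*cos(sin(t))/4.
Answer: 5*cos(sin(t))/4.


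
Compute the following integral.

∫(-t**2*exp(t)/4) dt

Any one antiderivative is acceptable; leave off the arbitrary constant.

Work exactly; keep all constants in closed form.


Answer: -t**2*exp(t)/4 + t*exp(t)/2 - exp(t)/2.


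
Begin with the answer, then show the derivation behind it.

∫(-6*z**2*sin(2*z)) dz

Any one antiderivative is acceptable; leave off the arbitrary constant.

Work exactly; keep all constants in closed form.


The answer is 3*z**2*cos(2*z) - 3*z*sin(2*z) - 3*cos(2*z)/2.
Step 1. Integrate ∫(-6*z**2*sin(2*z)) dz by parts with u = z**2, dv = (-6*sin(2*z)) dz, so v = 3*cos(2*z): now 3*z**2*cos(2*z) + ∫(-6*z*cos(2*z)) dz.
Step 2. Integrate ∫(-6*z*cos(2*z)) dz by parts with u = z, dv = (-6*cos(2*z)) dz, so v = -3*sin(2*z): now 3*z**2*cos(2*z) - 3*z*sin(2*z) + ∫(3*sin(2*z)) dz.
Step 3. Evaluate the standard form: now 3*z**2*cos(2*z) - 3*z*sin(2*z) - 3*cos(2*z)/2.
Answer: 3*z**2*cos(2*z) - 3*z*sin(2*z) - 3*cos(2*z)/2.


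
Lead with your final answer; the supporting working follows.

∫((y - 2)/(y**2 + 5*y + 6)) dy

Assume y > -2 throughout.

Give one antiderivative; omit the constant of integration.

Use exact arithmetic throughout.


The answer is -4*log(y + 2) + 5*log(y + 3).
Step 1. Decompose ∫((y - 2)/(y**2 + 5*y + 6)) dy by partial fractions, (y - 2)/(y**2 + 5*y + 6) = 5/(y + 3) - 4/(y + 2): now ∫(-4/(y + 2)) dy + ∫(5/(y + 3)) dy.
Step 2. Evaluate the standard form [assuming y > -2]: now -4*log(y + 2) + ∫(5/(y + 3)) dy.
Step 3. Evaluate the standard form [assuming y > -3]: now -4*log(y + 2) + 5*log(y + 3).
Answer: -4*log(y + 2) + 5*log(y + 3).


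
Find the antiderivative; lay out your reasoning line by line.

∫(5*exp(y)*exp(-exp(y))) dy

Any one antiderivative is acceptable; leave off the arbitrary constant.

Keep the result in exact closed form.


Step 1. Substitute u = exp(y), turning ∫(5*exp(y)*exp(-exp(y))) dy into ∫(5*exp(-u)) du: now ∫(5*exp(-u)) du.
Step 2. Evaluate the standard form: now -5*exp(-u).
Step 3. Substitute back u = exp(y): now -5*exp(-exp(y)).
Answer: -5*exp(-exp(y)).


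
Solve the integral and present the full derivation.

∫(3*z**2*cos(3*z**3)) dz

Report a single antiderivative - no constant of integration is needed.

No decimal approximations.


Step 1. Substitute u = z**3, turning ∫(3*z**2*cos(3*z**3)) dz into ∫(cos(3*u)) du: now ∫(cos(3*u)) du.
Step 2. Evaluate the standard form: now sin(3*u)/3.
Step 3. Substitute back u = z**3: now sin(3*z**3)/3.
Answer: sin(3*z**3)/3.


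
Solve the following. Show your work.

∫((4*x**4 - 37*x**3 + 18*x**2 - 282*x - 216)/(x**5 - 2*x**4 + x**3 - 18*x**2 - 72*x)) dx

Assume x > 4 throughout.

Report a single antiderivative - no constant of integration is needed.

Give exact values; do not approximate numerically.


Step 1. Decompose ∫((4*x**4 - 37*x**3 + 18*x**2 - 282*x - 216)/(x**5 - 2*x**4 + x**3 - 18*x**2 - 72*x)) dx by partial fractions, (4*x**4 - 37*x**3 + 18*x**2 - 282*x - 216)/(x**5 - 2*x**4 + x**3 - 18*x**2 - 72*x) = -3/(x**2 + 9) + 5/(x + 2) - 4/(x - 4) + 3/x: now ∫(3/x) dx + ∫(-4/(x - 4)) dx + ∫(5/(x + 2)) dx + ∫(-3/(x**2 + 9)) dx.
Step 2. Evaluate the standard form [assuming x > 4]: now -4*log(x - 4) + ∫(3/x) dx + ∫(5/(x + 2)) dx + ∫(-3/(x**2 + 9)) dx.
Step 3. Evaluate the standard form [assuming x > 0]: now 3*log(x) - 4*log(x - 4) + ∫(5/(x + 2)) dx + ∫(-3/(x**2 + 9)) dx.
Step 4. Evaluate the standard form [assuming x > -2]: now 3*log(x) - 4*log(x - 4) + 5*log(x + 2) + ∫(-3/(x**2 + 9)) dx.
Step 5. Evaluate the standard form: now 3*log(x) - 4*log(x - 4) + 5*log(x + 2) - atan(x/3).
Answer: 3*log(x) - 4*log(x - 4) + 5*log(x + 2) - atan(x/3).


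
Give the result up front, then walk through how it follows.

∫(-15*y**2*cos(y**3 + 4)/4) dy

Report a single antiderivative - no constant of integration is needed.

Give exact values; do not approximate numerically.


The answer is -5*sin(y**3 + 4)/4.
Step 1. Substitute u = y**3 + 4, turning ∫(-15*y**2*cos(y**3 + 4)/4) dy into ∫(-5*cos(u)/4) du: now ∫(-5*cos(u)/4) du.
Step 2. Evaluate the standard form: now -5*sin(u)/4.
Step 3. Substitute back u = y**3 + 4: now -5*sin(y**3 + 4)/4.
Answer: -5*sin(y**3 + 4)/4.


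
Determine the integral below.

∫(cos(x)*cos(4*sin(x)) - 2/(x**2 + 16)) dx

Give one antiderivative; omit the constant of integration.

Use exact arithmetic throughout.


Answer: sin(4*sin(x))/4 - atan(x/4)/2.


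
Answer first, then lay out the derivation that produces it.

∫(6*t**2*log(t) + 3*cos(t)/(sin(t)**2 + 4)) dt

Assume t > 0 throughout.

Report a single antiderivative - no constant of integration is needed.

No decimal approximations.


The answer is 2*t**3*log(t) - 2*t**3/3 + 3*atan(sin(t)/2)/2.
Step 1. Rewrite: now ∫(6*t**2*log(t)) dt + ∫(3*cos(t)/(sin(t)**2 + 4)) dt.
Step 2. Integrate ∫(6*t**2*log(t)) dt by parts with u = log(t), dv = (6*t**2) dt, so v = 2*t**3 [assuming t > 0]: now 2*t**3*log(t) + ∫(-2*t**2) dt + ∫(3*cos(t)/(sin(t)**2 + 4)) dt.
Step 3. Evaluate the standard form: now 2*t**3*log(t) - 2*t**3/3 + ∫(3*cos(t)/(sin(t)**2 + 4)) dt.
Step 4. Substitute u = sin(t), turning ∫(3*cos(t)/(sin(t)**2 + 4)) dt into ∫(3/(u**2 + 4)) du: now 2*t**3*log(t) - 2*t**3/3 + ∫(3/(u**2 + 4)) du.
Step 5. Evaluate the standard form: now 2*t**3*log(t) - 2*t**3/3 + 3*atan(u/2)/2.
Step 6. Substitute back u = sin(t): now 2*t**3*log(t) - 2*t**3/3 + 3*atan(sin(t)/2)/2.
Answer: 2*t**3*log(t) - 2*t**3/3 + 3*atan(sin(t)/2)/2.


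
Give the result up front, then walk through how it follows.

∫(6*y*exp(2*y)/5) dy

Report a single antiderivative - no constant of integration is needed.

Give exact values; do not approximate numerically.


The answer is 3*y*exp(2*y)/5 - 3*exp(2*y)/10.
Step 1. Integrate ∫(6*y*exp(2*y)/5) dy by parts with u = y, dv = (6*exp(2*y)/5) dy, so v = 3*exp(2*y)/5: now 3*y*exp(2*y)/5 + ∫(-3*exp(2*y)/5) dy.
Step 2. Evaluate the standard form: now 3*y*exp(2*y)/5 - 3*exp(2*y)/10.
Answer: 3*y*exp(2*y)/5 - 3*exp(2*y)/10.


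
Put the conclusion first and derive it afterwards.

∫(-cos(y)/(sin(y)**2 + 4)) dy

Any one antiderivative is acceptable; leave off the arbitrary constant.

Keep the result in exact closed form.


The answer is -atan(sin(y)/2)/2.
Step 1. Substitute u = sin(y), turning ∫(-cos(y)/(sin(y)**2 + 4)) dy into ∫(-1/(u**2 + 4)) du: now ∫(-1/(u**2 + 4)) du.
Step 2. Evaluate the standard form: now -atan(u/2)/2.
Step 3. Substitute back u = sin(y): now -atan(sin(y)/2)/2.
Answer: -atan(sin(y)/2)/2.


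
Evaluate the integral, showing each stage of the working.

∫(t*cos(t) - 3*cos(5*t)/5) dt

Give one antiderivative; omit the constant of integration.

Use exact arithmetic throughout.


Step 1. Rewrite: now ∫(t*cos(t)) dt + ∫(-3*cos(5*t)/5) dt.
Step 2. Integrate ∫(t*cos(t)) dt by parts with u = t, dv = (cos(t)) dt, so v = sin(t): now t*sin(t) + ∫(-sin(t)) dt + ∫(-3*cos(5*t)/5) dt.
Step 3. Evaluate the standard form: now t*sin(t) + cos(t) + ∫(-3*cos(5*t)/5) dt.
Step 4. Evaluate the standard form: now t*sin(t) - 3*sin(5*t)/25 + cos(t).
Answer: t*sin(t) - 3*sin(5*t)/25 + cos(t).


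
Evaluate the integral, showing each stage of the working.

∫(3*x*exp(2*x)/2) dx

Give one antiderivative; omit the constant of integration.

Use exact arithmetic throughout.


Step 1. Integrate ∫(3*x*exp(2*x)/2) dx by parts with u = x, dv = (3*exp(2*x)/2) dx, so v = 3*exp(2*x)/4: now 3*x*exp(2*x)/4 + ∫(-3*exp(2*x)/4) dx.
Step 2. Evaluate the standard form: now 3*x*exp(2*x)/4 - 3*exp(2*x)/8.
Answer: 3*x*exp(2*x)/4 - 3*exp(2*x)/8.


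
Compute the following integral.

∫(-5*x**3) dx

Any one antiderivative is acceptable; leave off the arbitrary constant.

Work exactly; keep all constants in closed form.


Answer: -5*x**4/4.


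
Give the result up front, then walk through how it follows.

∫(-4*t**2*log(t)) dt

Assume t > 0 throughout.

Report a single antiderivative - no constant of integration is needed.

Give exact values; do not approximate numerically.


The answer is -4*t**3*log(t)/3 + 4*t**3/9.
Step 1. Integrate ∫(-4*t**2*log(t)) dt by parts with u = log(t), dv = (-4*t**2) dt, so v = -4*t**3/3 [assuming t > 0]: now -4*t**3*log(t)/3 + ∫(4*t**2/3) dt.
Step 2. Evaluate the standard form: now -4*t**3*log(t)/3 + 4*t**3/9.
Answer: -4*t**3*log(t)/3 + 4*t**3/9.


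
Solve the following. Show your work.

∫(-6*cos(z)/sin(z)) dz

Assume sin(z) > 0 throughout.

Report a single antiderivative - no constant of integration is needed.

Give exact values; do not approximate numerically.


Step 1. Substitute u = sin(z), turning ∫(-6*cos(z)/sin(z)) dz into ∫(-6/u) du: now ∫(-6/u) du.
Step 2. Evaluate the standard form [assuming u > 0]: now -6*log(u).
Step 3. Substitute back u = sin(z): now -6*log(sin(z)).
Answer: -6*log(sin(z)).


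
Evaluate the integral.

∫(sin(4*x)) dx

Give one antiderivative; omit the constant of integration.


Answer: -cos(4*x)/4.


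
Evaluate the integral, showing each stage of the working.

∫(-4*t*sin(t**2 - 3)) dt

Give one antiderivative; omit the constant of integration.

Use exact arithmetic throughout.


Step 1. Substitute u = t**2 - 3, turning ∫(-4*t*sin(t**2 - 3)) dt into ∫(-2*sin(u)) du: now ∫(-2*sin(u)) du.
Step 2. Evaluate the standard form: now 2*cos(u).
Step 3. Substitute back u = t**2 - 3: now 2*cos(t**2 - 3).
Answer: 2*cos(t**2 - 3).


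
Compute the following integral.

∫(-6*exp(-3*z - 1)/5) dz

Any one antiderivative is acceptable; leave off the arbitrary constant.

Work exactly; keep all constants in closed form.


Answer: 2*exp(-3*z - 1)/5.


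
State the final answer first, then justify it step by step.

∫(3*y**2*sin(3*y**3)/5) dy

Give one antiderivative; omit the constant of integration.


The answer is -cos(3*y**3)/15.
Step 1. Substitute u = y**3, turning ∫(3*y**2*sin(3*y**3)/5) dy into ∫(sin(3*u)/5) du: now ∫(sin(3*u)/5) du.
Step 2. Evaluate the standard form: now -cos(3*u)/15.
Step 3. Substitute back u = y**3: now -cos(3*y**3)/15.
Answer: -cos(3*y**3)/15.


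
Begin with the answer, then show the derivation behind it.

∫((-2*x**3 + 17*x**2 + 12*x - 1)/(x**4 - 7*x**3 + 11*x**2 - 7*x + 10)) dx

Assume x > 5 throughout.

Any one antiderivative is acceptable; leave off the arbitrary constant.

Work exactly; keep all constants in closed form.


The answer is 3*log(x - 5) - 5*log(x - 2) - 2*atan(x).
Step 1. Decompose ∫((-2*x**3 + 17*x**2 + 12*x - 1)/(x**4 - 7*x**3 + 11*x**2 - 7*x + 10)) dx by partial fractions, (-2*x**3 + 17*x**2 + 12*x - 1)/(x**4 - 7*x**3 + 11*x**2 - 7*x + 10) = -2/(x**2 + 1) - 5/(x - 2) + 3/(x - 5): now ∫(3/(x - 5)) dx + ∫(-5/(x - 2)) dx + ∫(-2/(x**2 + 1)) dx.
Step 2. Evaluate the standard form [assuming x > 5]: now 3*log(x - 5) + ∫(-5/(x - 2)) dx + ∫(-2/(x**2 + 1)) dx.
Step 3. Evaluate the standard form [assuming x > 2]: now 3*log(x - 5) - 5*log(x - 2) + ∫(-2/(x**2 + 1)) dx.
Step 4. Evaluate the standard form: now 3*log(x - 5) - 5*log(x - 2) - 2*atan(x).
Answer: 3*log(x - 5) - 5*log(x - 2) - 2*atan(x).


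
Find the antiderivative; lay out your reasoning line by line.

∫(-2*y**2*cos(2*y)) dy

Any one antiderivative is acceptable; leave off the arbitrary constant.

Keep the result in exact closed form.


Step 1. Integrate ∫(-2*y**2*cos(2*y)) dy by parts with u = y**2, dv = (-2*cos(2*y)) dy, so v = -sin(2*y): now -y**2*sin(2*y) + ∫(2*y*sin(2*y)) dy.
Step 2. Integrate ∫(2*y*sin(2*y)) dy by parts with u = y, dv = (2*sin(2*y)) dy, so v = -cos(2*y): now -y**2*sin(2*y) - y*cos(2*y) + ∫(cos(2*y)) dy.
Step 3. Evaluate the standard form: now -y**2*sin(2*y) - y*cos(2*y) + sin(2*y)/2.
Answer: -y**2*sin(2*y) - y*cos(2*y) + sin(2*y)/2.


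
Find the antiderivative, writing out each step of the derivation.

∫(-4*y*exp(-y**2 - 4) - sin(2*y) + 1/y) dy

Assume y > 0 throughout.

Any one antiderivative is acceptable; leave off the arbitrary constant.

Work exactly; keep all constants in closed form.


Step 1. Rewrite: now ∫(1/y) dy + ∫(-4*y*exp(-y**2 - 4)) dy + ∫(-sin(2*y)) dy.
Step 2. Evaluate the standard form [assuming y > 0]: now log(y) + ∫(-4*y*exp(-y**2 - 4)) dy + ∫(-sin(2*y)) dy.
Step 3. Evaluate the standard form: now log(y) + cos(2*y)/2 + ∫(-4*y*exp(-y**2 - 4)) dy.
Step 4. Substitute u = y**2 + 4, turning ∫(-4*y*exp(-y**2 - 4)) dy into ∫(-2*exp(-u)) du: now log(y) + cos(2*y)/2 + ∫(-2*exp(-u)) du.
Step 5. Evaluate the standard form: now log(y) + cos(2*y)/2 + 2*exp(-u).
Step 6. Substitute back u = y**2 + 4: now 2*exp(-y**2 - 4) + log(y) + cos(2*y)/2.
Answer: 2*exp(-y**2 - 4) + log(y) + cos(2*y)/2.


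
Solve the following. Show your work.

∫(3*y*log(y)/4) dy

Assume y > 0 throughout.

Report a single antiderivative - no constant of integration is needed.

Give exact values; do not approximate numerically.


Step 1. Integrate ∫(3*y*log(y)/4) dy by parts with u = log(y), dv = (3*y/4) dy, so v = 3*y**2/8 [assuming y > 0]: now 3*y**2*log(y)/8 + ∫(-3*y/8) dy.
Step 2. Evaluate the standard form: now 3*y**2*log(y)/8 - 3*y**2/16.
Answer: 3*y**2*log(y)/8 - 3*y**2/16.


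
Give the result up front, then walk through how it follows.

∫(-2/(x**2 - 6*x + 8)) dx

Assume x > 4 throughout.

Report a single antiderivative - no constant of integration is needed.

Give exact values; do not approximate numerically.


The answer is -log(x - 4) + log(x - 2).
Step 1. Decompose ∫(-2/(x**2 - 6*x + 8)) dx by partial fractions, -2/(x**2 - 6*x + 8) = 1/(x - 2) - 1/(x - 4): now ∫(-1/(x - 4)) dx + ∫(1/(x - 2)) dx.
Step 2. Evaluate the standard form [assuming x > 4]: now -log(x - 4) + ∫(1/(x - 2)) dx.
Step 3. Evaluate the standard form [assuming x > 2]: now -log(x - 4) + log(x - 2).
Answer: -log(x - 4) + log(x - 2).


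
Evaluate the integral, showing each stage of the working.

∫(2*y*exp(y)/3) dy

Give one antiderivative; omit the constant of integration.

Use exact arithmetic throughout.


Step 1. Integrate ∫(2*y*exp(y)/3) dy by parts with u = y, dv = (2*exp(y)/3) dy, so v = 2*exp(y)/3: now 2*y*exp(y)/3 + ∫(-2*exp(y)/3) dy.
Step 2. Evaluate the standard form: now 2*y*exp(y)/3 - 2*exp(y)/3.
Answer: 2*y*exp(y)/3 - 2*exp(y)/3.


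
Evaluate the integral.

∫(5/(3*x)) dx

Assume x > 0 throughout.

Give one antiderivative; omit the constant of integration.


Answer: 5*log(x)/3.


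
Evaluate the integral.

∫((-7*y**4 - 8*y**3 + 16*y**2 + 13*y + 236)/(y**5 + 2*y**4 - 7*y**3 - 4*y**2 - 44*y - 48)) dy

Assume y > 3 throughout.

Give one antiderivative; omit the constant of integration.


Answer: -log(y - 3) - 4*log(y + 1) - 2*log(y + 4) - 3*atan(y/2)/2.


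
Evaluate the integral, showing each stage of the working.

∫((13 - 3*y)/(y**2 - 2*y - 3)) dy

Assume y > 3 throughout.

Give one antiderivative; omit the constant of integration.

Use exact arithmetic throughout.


Step 1. Decompose ∫((13 - 3*y)/(y**2 - 2*y - 3)) dy by partial fractions, (13 - 3*y)/(y**2 - 2*y - 3) = -4/(y + 1) + 1/(y - 3): now ∫(1/(y - 3)) dy + ∫(-4/(y + 1)) dy.
Step 2. Evaluate the standard form [assuming y > -1]: now -4*log(y + 1) + ∫(1/(y - 3)) dy.
Step 3. Evaluate the standard form [assuming y > 3]: now log(y - 3) - 4*log(y + 1).
Answer: log(y - 3) - 4*log(y + 1).


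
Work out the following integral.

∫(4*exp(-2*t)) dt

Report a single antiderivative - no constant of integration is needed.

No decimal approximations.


Answer: -2*exp(-2*t).


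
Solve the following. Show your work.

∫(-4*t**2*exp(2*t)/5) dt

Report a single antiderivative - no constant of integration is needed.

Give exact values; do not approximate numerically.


Step 1. Integrate ∫(-4*t**2*exp(2*t)/5) dt by parts with u = t**2, dv = (-4*exp(2*t)/5) dt, so v = -2*exp(2*t)/5: now -2*t**2*exp(2*t)/5 + ∫(4*t*exp(2*t)/5) dt.
Step 2. Integrate ∫(4*t*exp(2*t)/5) dt by parts with u = t, dv = (4*exp(2*t)/5) dt, so v = 2*exp(2*t)/5: now -2*t**2*exp(2*t)/5 + 2*t*exp(2*t)/5 + ∫(-2*exp(2*t)/5) dt.
Step 3. Evaluate the standard form: now -2*t**2*exp(2*t)/5 + 2*t*exp(2*t)/5 - exp(2*t)/5.
Answer: -2*t**2*exp(2*t)/5 + 2*t*exp(2*t)/5 - exp(2*t)/5.


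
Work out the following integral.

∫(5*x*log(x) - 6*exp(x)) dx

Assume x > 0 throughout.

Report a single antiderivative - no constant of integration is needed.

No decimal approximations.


Answer: 5*x**2*log(x)/2 - 5*x**2/4 - 6*exp(x).


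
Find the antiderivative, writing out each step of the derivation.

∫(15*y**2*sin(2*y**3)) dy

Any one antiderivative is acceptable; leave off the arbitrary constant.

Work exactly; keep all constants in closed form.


Step 1. Substitute u = y**3, turning ∫(15*y**2*sin(2*y**3)) dy into ∫(5*sin(2*u)) du: now ∫(5*sin(2*u)) du.
Step 2. Evaluate the standard form: now -5*cos(2*u)/2.
Step 3. Substitute back u = y**3: now -5*cos(2*y**3)/2.
Answer: -5*cos(2*y**3)/2.


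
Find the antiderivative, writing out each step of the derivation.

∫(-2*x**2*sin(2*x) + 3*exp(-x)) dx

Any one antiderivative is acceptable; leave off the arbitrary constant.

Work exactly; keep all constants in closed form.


Step 1. Rewrite: now ∫(-2*x**2*sin(2*x)) dx + ∫(3*exp(-x)) dx.
Step 2. Evaluate the standard form: now ∫(-2*x**2*sin(2*x)) dx - 3*exp(-x).
Step 3. Integrate ∫(-2*x**2*sin(2*x)) dx by parts with u = x**2, dv = (-2*sin(2*x)) dx, so v = cos(2*x): now x**2*cos(2*x) + ∫(-2*x*cos(2*x)) dx - 3*exp(-x).
Step 4. Integrate ∫(-2*x*cos(2*x)) dx by parts with u = x, dv = (-2*cos(2*x)) dx, so v = -sin(2*x): now x**2*cos(2*x) - x*sin(2*x) + ∫(sin(2*x)) dx - 3*exp(-x).
Step 5. Evaluate the standard form: now x**2*cos(2*x) - x*sin(2*x) - cos(2*x)/2 - 3*exp(-x).
Answer: x**2*cos(2*x) - x*sin(2*x) - cos(2*x)/2 - 3*exp(-x).


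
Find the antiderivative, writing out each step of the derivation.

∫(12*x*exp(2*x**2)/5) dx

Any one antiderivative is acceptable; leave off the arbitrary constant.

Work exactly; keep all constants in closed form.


Step 1. Substitute u = x**2, turning ∫(12*x*exp(2*x**2)/5) dx into ∫(6*exp(2*u)/5) du: now ∫(6*exp(2*u)/5) du.
Step 2. Evaluate the standard form: now 3*exp(2*u)/5.
Step 3. Substitute back u = x**2: now 3*exp(2*x**2)/5.
Answer: 3*exp(2*x**2)/5.


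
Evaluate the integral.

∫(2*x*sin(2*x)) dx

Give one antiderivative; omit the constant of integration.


Answer: -x*cos(2*x) + sin(2*x)/2.


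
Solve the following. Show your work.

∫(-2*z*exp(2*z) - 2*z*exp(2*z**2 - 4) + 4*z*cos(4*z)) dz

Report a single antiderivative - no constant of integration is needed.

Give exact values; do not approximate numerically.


Step 1. Rewrite: now ∫(-2*z*exp(2*z)) dz + ∫(-2*z*exp(2*z**2 - 4)) dz + ∫(4*z*cos(4*z)) dz.
Step 2. Integrate ∫(-2*z*exp(2*z)) dz by parts with u = z, dv = (-2*exp(2*z)) dz, so v = -exp(2*z): now -z*exp(2*z) + ∫(-2*z*exp(2*z**2 - 4)) dz + ∫(4*z*cos(4*z)) dz + ∫(exp(2*z)) dz.
Step 3. Evaluate the standard form: now -z*exp(2*z) + exp(2*z)/2 + ∫(-2*z*exp(2*z**2 - 4)) dz + ∫(4*z*cos(4*z)) dz.
Step 4. Integrate ∫(4*z*cos(4*z)) dz by parts with u = z, dv = (4*cos(4*z)) dz, so v = sin(4*z): now -z*exp(2*z) + z*sin(4*z) + exp(2*z)/2 + ∫(-2*z*exp(2*z**2 - 4)) dz + ∫(-sin(4*z)) dz.
Step 5. Evaluate the standard form: now -z*exp(2*z) + z*sin(4*z) + exp(2*z)/2 + cos(4*z)/4 + ∫(-2*z*exp(2*z**2 - 4)) dz.
Step 6. Substitute u = z**2 - 2, turning ∫(-2*z*exp(2*z**2 - 4)) dz into ∫(-exp(2*u)) du: now -z*exp(2*z) + z*sin(4*z) + exp(2*z)/2 + cos(4*z)/4 + ∫(-exp(2*u)) du.
Step 7. Evaluate the standard form: now -z*exp(2*z) + z*sin(4*z) - exp(2*u)/2 + exp(2*z)/2 + cos(4*z)/4.
Step 8. Substitute back u = z**2 - 2: now -z*exp(2*z) + z*sin(4*z) + exp(2*z)/2 - exp(2*z**2 - 4)/2 + cos(4*z)/4.
Answer: -z*exp(2*z) + z*sin(4*z) + exp(2*z)/2 - exp(2*z**2 - 4)/2 + cos(4*z)/4.


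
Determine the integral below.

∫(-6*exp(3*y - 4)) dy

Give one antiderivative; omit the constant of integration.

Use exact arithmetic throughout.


Answer: -2*exp(3*y - 4).


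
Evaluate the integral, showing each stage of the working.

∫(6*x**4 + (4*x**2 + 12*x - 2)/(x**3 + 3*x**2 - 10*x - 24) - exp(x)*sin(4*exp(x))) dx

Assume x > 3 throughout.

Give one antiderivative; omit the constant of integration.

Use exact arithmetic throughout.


Step 1. Rewrite: now ∫(6*x**4) dx + ∫((4*x**2 + 12*x - 2)/(x**3 + 3*x**2 - 10*x - 24)) dx + ∫(-exp(x)*sin(4*exp(x))) dx.
Step 2. Decompose ∫((4*x**2 + 12*x - 2)/(x**3 + 3*x**2 - 10*x - 24)) dx by partial fractions, (4*x**2 + 12*x - 2)/(x**3 + 3*x**2 - 10*x - 24) = 1/(x + 4) + 1/(x + 2) + 2/(x - 3): now ∫(6*x**4) dx + ∫(-exp(x)*sin(4*exp(x))) dx + ∫(2/(x - 3)) dx + ∫(1/(x + 2)) dx + ∫(1/(x + 4)) dx.
Step 3. Evaluate the standard form [assuming x > -4]: now log(x + 4) + ∫(6*x**4) dx + ∫(-exp(x)*sin(4*exp(x))) dx + ∫(2/(x - 3)) dx + ∫(1/(x + 2)) dx.
Step 4. Evaluate the standard form [assuming x > 3]: now 2*log(x - 3) + log(x + 4) + ∫(6*x**4) dx + ∫(-exp(x)*sin(4*exp(x))) dx + ∫(1/(x + 2)) dx.
Step 5. Evaluate the standard form [assuming x > -2]: now 2*log(x - 3) + log(x + 2) + log(x + 4) + ∫(6*x**4) dx + ∫(-exp(x)*sin(4*exp(x))) dx.
Step 6. Substitute u = exp(x), turning ∫(-exp(x)*sin(4*exp(x))) dx into ∫(-sin(4*u)) du: now 2*log(x - 3) + log(x + 2) + log(x + 4) + ∫(6*x**4) dx + ∫(-sin(4*u)) du.
Step 7. Evaluate the standard form: now 2*log(x - 3) + log(x + 2) + log(x + 4) + cos(4*u)/4 + ∫(6*x**4) dx.
Step 8. Substitute back u = exp(x): now 2*log(x - 3) + log(x + 2) + log(x + 4) + cos(4*exp(x))/4 + ∫(6*x**4) dx.
Step 9. Evaluate the standard form: now 6*x**5/5 + 2*log(x - 3) + log(x + 2) + log(x + 4) + cos(4*exp(x))/4.
Answer: 6*x**5/5 + 2*log(x - 3) + log(x + 2) + log(x + 4) + cos(4*exp(x))/4.


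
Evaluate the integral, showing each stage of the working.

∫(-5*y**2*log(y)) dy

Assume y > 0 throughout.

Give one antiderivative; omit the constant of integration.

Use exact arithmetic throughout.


Step 1. Integrate ∫(-5*y**2*log(y)) dy by parts with u = log(y), dv = (-5*y**2) dy, so v = -5*y**3/3 [assuming y > 0]: now -5*y**3*log(y)/3 + ∫(5*y**2/3) dy.
Step 2. Evaluate the standard form: now -5*y**3*log(y)/3 + 5*y**3/9.
Answer: -5*y**3*log(y)/3 + 5*y**3/9.


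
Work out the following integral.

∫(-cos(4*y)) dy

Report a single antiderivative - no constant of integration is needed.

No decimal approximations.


Answer: -sin(4*y)/4.


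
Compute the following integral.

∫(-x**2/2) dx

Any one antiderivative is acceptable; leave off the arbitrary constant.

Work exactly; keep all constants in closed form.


Answer: -x**3/6.


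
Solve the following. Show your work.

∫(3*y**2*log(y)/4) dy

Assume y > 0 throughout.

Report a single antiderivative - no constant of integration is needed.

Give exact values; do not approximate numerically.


Step 1. Integrate ∫(3*y**2*log(y)/4) dy by parts with u = log(y), dv = (3*y**2/4) dy, so v = y**3/4 [assuming y > 0]: now y**3*log(y)/4 + ∫(-y**2/4) dy.
Step 2. Evaluate the standard form: now y**3*log(y)/4 - y**3/12.
Answer: y**3*log(y)/4 - y**3/12.


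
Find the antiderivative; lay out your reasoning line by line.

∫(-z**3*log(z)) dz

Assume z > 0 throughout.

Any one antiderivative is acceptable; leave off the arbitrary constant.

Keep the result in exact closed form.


Step 1. Integrate ∫(-z**3*log(z)) dz by parts with u = log(z), dv = (-z**3) dz, so v = -z**4/4 [assuming z > 0]: now -z**4*log(z)/4 + ∫(z**3/4) dz.
Step 2. Evaluate the standard form: now -z**4*log(z)/4 + z**4/16.
Answer: -z**4*log(z)/4 + z**4/16.


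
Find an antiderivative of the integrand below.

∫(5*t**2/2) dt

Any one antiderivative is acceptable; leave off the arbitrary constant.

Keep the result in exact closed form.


Answer: 5*t**3/6.


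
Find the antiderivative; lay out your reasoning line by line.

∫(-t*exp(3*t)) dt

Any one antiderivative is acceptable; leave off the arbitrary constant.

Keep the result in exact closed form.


Step 1. Integrate ∫(-t*exp(3*t)) dt by parts with u = t, dv = (-exp(3*t)) dt, so v = -exp(3*t)/3: now -t*exp(3*t)/3 + ∫(exp(3*t)/3) dt.
Step 2. Evaluate the standard form: now -t*exp(3*t)/3 + exp(3*t)/9.
Answer: -t*exp(3*t)/3 + exp(3*t)/9.


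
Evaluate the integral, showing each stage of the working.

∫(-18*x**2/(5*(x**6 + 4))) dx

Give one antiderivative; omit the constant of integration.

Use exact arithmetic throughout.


Step 1. Substitute u = x**3, turning ∫(-18*x**2/(5*(x**6 + 4))) dx into ∫(-6/(5*(u**2 + 4))) du: now ∫(-6/(5*(u**2 + 4))) du.
Step 2. Evaluate the standard form: now -3*atan(u/2)/5.
Step 3. Substitute back u = x**3: now -3*atan(x**3/2)/5.
Answer: -3*atan(x**3/2)/5.
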